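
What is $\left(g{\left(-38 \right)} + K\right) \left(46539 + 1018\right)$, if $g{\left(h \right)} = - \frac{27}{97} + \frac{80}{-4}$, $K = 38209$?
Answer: $\frac{176165680442}{97} \approx 1.8161 \cdot 10^{9}$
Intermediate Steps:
$g{\left(h \right)} = - \frac{1967}{97}$ ($g{\left(h \right)} = \left(-27\right) \frac{1}{97} + 80 \left(- \frac{1}{4}\right) = - \frac{27}{97} - 20 = - \frac{1967}{97}$)
$\left(g{\left(-38 \right)} + K\right) \left(46539 + 1018\right) = \left(- \frac{1967}{97} + 38209\right) \left(46539 + 1018\right) = \frac{3704306}{97} \cdot 47557 = \frac{176165680442}{97}$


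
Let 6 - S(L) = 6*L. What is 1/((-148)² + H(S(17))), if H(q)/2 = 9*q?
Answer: 1/20176 ≈ 4.9564e-5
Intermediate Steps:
S(L) = 6 - 6*L
H(q) = 18*q (H(q) = 2*(9*q) = 18*q)
1/((-148)² + H(S(17))) = 1/((-148)² + 18*(6 - 6*17)) = 1/(21904 + 18*(6 - 102)) = 1/(21904 + 18*(-96)) = 1/(21904 - 1728) = 1/20176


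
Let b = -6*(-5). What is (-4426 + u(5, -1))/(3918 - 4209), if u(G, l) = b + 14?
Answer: 4382/291 ≈ 15.058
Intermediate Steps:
b = 30
u(G, l) = 44 (u(G, l) = 30 + 14 = 44)
(-4426 + u(5, -1))/(3918 - 4209) = (-4426 + 44)/(3918 - 4209) = -4382/(-291) = -4382*(-1/291) = 4382/291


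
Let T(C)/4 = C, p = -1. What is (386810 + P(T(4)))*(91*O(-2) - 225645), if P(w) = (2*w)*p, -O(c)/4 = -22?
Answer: -84177203586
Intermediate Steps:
T(C) = 4*C
O(c) = 88 (O(c) = -4*(-22) = 88)
P(w) = -2*w (P(w) = (2*w)*(-1) = -2*w)
(386810 + P(T(4)))*(91*O(-2) - 225645) = (386810 - 8*4)*(91*88 - 225645) = (386810 - 2*16)*(8008 - 225645) = (386810 - 32)*(-217637) = 386778*(-217637) = -84177203586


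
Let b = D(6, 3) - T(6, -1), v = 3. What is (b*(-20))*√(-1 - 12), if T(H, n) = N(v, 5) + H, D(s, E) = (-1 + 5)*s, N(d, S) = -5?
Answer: -460*I*√13 ≈ -1658.6*I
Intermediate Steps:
D(s, E) = 4*s
T(H, n) = -5 + H
b = 23 (b = 4*6 - (-5 + 6) = 24 - 1*1 = 24 - 1 = 23)
(b*(-20))*√(-1 - 12) = (23*(-20))*√(-1 - 12) = -460*I*√13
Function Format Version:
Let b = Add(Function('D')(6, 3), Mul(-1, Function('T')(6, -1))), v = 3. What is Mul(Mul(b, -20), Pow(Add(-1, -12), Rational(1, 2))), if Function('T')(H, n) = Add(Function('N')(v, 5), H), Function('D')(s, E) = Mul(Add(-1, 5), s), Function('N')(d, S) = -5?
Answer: Mul(-460, I, Pow(13, Rational(1, 2))) ≈ Mul(-1658.6, I)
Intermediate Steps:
Function('D')(s, E) = Mul(4, s)
Function('T')(H, n) = Add(-5, H)
b = 23 (b = Add(Mul(4, 6), Mul(-1, Add(-5, 6))) = Add(24, Mul(-1, 1)) = Add(24, -1) = 23)
Mul(Mul(b, -20), Pow(Add(-1, -12), Rational(1, 2))) = Mul(Mul(23, -20), Pow(Add(-1, -12), Rational(1, 2))) = Mul(-460, Pow(-13, Rational(1, 2))) = Mul(-460, Mul(I, Pow(13, Rational(1, 2)))) = Mul(-460, I, Pow(13, Rational(1, 2)))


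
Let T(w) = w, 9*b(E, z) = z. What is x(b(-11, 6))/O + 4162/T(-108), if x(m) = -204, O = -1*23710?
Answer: -24664747/640170 ≈ -38.528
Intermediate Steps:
b(E, z) = z/9
O = -23710
x(b(-11, 6))/O + 4162/T(-108) = -204/(-23710) + 4162/(-108) = -204*(-1/23710) + 4162*(-1/108) = 102/11855 - 2081/54 = -24664747/640170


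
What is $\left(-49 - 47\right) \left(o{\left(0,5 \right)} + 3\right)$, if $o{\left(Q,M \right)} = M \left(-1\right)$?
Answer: $192$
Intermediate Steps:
$o{\left(Q,M \right)} = - M$
$\left(-49 - 47\right) \left(o{\left(0,5 \right)} + 3\right) = \left(-49 - 47\right) \left(\left(-1\right) 5 + 3\right) = - 96 \left(-5 + 3\right) = \left(-96\right) \left(-2\right) = 192$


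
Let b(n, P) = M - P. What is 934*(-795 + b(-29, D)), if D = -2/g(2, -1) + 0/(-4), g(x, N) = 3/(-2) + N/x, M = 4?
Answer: -739728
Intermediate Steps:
g(x, N) = -3/2 + N/x (g(x, N) = 3*(-½) + N/x = -3/2 + N/x)
D = 1 (D = -2/(-3/2 - 1/2) + 0/(-4) = -2/(-3/2 - 1*½) + 0*(-¼) = -2/(-3/2 - ½) + 0 = -2/(-2) + 0 = -2*(-½) + 0 = 1 + 0 = 1)
b(n, P) = 4 - P
934*(-795 + b(-29, D)) = 934*(-795 + (4 - 1*1)) = 934*(-795 + (4 - 1)) = 934*(-795 + 3) = 934*(-792) = -739728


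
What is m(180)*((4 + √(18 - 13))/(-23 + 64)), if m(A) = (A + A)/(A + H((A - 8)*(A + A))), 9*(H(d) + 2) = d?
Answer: 720/144689 + 180*√5/144689 ≈ 0.0077580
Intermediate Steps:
H(d) = -2 + d/9
m(A) = 2*A/(-2 + A + 2*A*(-8 + A)/9) (m(A) = (A + A)/(A + (-2 + ((A - 8)*(A + A))/9)) = (2*A)/(A + (-2 + ((-8 + A)*(2*A))/9)) = (2*A)/(A + (-2 + (2*A*(-8 + A))/9)) = (2*A)/(A + (-2 + 2*A*(-8 + A)/9)) = (2*A)/(-2 + A + 2*A*(-8 + A)/9) = 2*A/(-2 + A + 2*A*(-8 + A)/9))
m(180)*((4 + √(18 - 13))/(-23 + 64)) = (18*180/(-18 - 7*180 + 2*180²))*((4 + √(18 - 13))/(-23 + 64)) = (18*180/(-18 - 1260 + 2*32400))*((4 + √5)/41) = (18*180/(-18 - 1260 + 64800))*((4 + √5)*(1/41)) = (18*180/63522)*(4/41 + √5/41) = (18*180*(1/63522))*(4/41 + √5/41) = 180*(4/41 + √5/41)/3529 = 720/144689 + 180*√5/144689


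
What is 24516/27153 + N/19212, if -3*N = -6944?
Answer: 44487628/43471953 ≈ 1.0234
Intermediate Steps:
N = 6944/3 (N = -⅓*(-6944) = 6944/3 ≈ 2314.7)
24516/27153 + N/19212 = 24516/27153 + (6944/3)/19212 = 24516*(1/27153) + (6944/3)*(1/19212) = 2724/3017 + 1736/14409 = 44487628/43471953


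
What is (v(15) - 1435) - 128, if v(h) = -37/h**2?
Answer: -351712/225 ≈ -1563.2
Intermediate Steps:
v(h) = -37/h**2
(v(15) - 1435) - 128 = (-37/15**2 - 1435) - 128 = (-37*1/225 - 1435) - 128 = (-37/225 - 1435) - 128 = -322912/225 - 128 = -351712/225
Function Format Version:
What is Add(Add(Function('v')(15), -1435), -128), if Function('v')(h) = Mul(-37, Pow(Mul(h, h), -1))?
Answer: Rational(-351712, 225) ≈ -1563.2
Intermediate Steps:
Function('v')(h) = Mul(-37, Pow(h, -2)) (Function('v')(h) = Mul(-37, Pow(Pow(h, 2), -1)) = Mul(-37, Pow(h, -2)))
Add(Add(Function('v')(15), -1435), -128) = Add(Add(Mul(-37, Pow(15, -2)), -1435), -128) = Add(Add(Mul(-37, Rational(1, 225)), -1435), -128) = Add(Add(Rational(-37, 225), -1435), -128) = Add(Rational(-322912, 225), -128) = Rational(-351712, 225)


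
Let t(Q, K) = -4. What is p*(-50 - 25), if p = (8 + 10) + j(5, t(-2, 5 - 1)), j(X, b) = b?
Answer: -1050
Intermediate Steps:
p = 14 (p = (8 + 10) - 4 = 18 - 4 = 14)
p*(-50 - 25) = 14*(-50 - 25) = 14*(-75) = -1050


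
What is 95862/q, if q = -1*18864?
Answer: -15977/3144 ≈ -5.0817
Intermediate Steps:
q = -18864
95862/q = 95862/(-18864) = 95862*(-1/18864) = -15977/3144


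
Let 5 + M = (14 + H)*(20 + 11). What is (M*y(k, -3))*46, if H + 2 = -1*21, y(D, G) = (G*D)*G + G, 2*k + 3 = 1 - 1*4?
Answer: 391920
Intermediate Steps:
k = -3 (k = -3/2 + (1 - 1*4)/2 = -3/2 + (1 - 4)/2 = -3/2 + (½)*(-3) = -3/2 - 3/2 = -3)
y(D, G) = G + D*G² (y(D, G) = (D*G)*G + G = D*G² + G = G + D*G²)
H = -23 (H = -2 - 1*21 = -2 - 21 = -23)
M = -284 (M = -5 + (14 - 23)*(20 + 11) = -5 - 9*31 = -5 - 279 = -284)
(M*y(k, -3))*46 = -(-852)*(1 - 3*(-3))*46 = -(-852)*(1 + 9)*46 = -(-852)*10*46 = -284*(-30)*46 = 8520*46 = 391920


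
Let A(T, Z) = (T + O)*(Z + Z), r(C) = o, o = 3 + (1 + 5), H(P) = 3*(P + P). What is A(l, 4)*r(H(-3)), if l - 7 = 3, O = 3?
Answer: 936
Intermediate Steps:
l = 10 (l = 7 + 3 = 10)
H(P) = 6*P (H(P) = 3*(2*P) = 6*P)
o = 9 (o = 3 + 6 = 9)
r(C) = 9
A(T, Z) = 2*Z*(3 + T) (A(T, Z) = (T + 3)*(Z + Z) = (3 + T)*(2*Z) = 2*Z*(3 + T))
A(l, 4)*r(H(-3)) = (2*4*(3 + 10))*9 = (2*4*13)*9 = 104*9 = 936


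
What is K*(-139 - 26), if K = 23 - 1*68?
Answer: 7425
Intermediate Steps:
K = -45 (K = 23 - 68 = -45)
K*(-139 - 26) = -45*(-139 - 26) = -45*(-165) = 7425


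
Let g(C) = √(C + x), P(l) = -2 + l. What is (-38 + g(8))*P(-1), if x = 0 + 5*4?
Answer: 114 - 6*√7 ≈ 98.125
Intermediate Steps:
x = 20 (x = 0 + 20 = 20)
g(C) = √(20 + C) (g(C) = √(C + 20) = √(20 + C))
(-38 + g(8))*P(-1) = (-38 + √(20 + 8))*(-2 - 1) = (-38 + √28)*(-3) = (-38 + 2*√7)*(-3) = 114 - 6*√7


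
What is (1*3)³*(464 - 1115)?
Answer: -17577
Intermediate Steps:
(1*3)³*(464 - 1115) = 3³*(-651) = 27*(-651) = -17577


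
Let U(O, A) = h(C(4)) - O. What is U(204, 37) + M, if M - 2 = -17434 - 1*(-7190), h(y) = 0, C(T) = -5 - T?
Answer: -10446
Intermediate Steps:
U(O, A) = -O (U(O, A) = 0 - O = -O)
M = -10242 (M = 2 + (-17434 - 1*(-7190)) = 2 + (-17434 + 7190) = 2 - 10244 = -10242)
U(204, 37) + M = -1*204 - 10242 = -204 - 10242 = -10446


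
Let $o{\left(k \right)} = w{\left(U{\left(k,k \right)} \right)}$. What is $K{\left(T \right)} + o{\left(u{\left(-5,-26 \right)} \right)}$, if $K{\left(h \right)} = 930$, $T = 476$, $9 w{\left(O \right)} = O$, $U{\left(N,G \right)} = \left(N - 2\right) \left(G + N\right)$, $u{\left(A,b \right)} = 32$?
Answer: $\frac{3430}{3} \approx 1143.3$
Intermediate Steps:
$U{\left(N,G \right)} = \left(-2 + N\right) \left(G + N\right)$
$w{\left(O \right)} = \frac{O}{9}$
$o{\left(k \right)} = - \frac{4 k}{9} + \frac{2 k^{2}}{9}$ ($o{\left(k \right)} = \frac{k^{2} - 2 k - 2 k + k k}{9} = \frac{k^{2} - 2 k - 2 k + k^{2}}{9} = \frac{- 4 k + 2 k^{2}}{9} = - \frac{4 k}{9} + \frac{2 k^{2}}{9}$)
$K{\left(T \right)} + o{\left(u{\left(-5,-26 \right)} \right)} = 930 + \frac{2}{9} \cdot 32 \left(-2 + 32\right) = 930 + \frac{2}{9} \cdot 32 \cdot 30 = 930 + \frac{640}{3} = \frac{3430}{3}$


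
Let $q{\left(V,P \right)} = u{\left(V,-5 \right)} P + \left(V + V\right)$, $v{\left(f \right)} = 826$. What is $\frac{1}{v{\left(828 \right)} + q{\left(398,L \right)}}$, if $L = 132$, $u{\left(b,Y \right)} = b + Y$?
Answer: $\frac{1}{53498} \approx 1.8692 \cdot 10^{-5}$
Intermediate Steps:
$u{\left(b,Y \right)} = Y + b$
$q{\left(V,P \right)} = 2 V + P \left(-5 + V\right)$ ($q{\left(V,P \right)} = \left(-5 + V\right) P + \left(V + V\right) = P \left(-5 + V\right) + 2 V = 2 V + P \left(-5 + V\right)$)
$\frac{1}{v{\left(828 \right)} + q{\left(398,L \right)}} = \frac{1}{826 + \left(2 \cdot 398 + 132 \left(-5 + 398\right)\right)} = \frac{1}{826 + \left(796 + 132 \cdot 393\right)} = \frac{1}{826 + \left(796 + 51876\right)} = \frac{1}{826 + 52672} = \frac{1}{53498}$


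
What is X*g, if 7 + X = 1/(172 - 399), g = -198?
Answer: 314820/227 ≈ 1386.9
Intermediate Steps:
X = -1590/227 (X = -7 + 1/(172 - 399) = -7 + 1/(-227) = -7 - 1/227 = -1590/227 ≈ -7.0044)
X*g = -1590/227*(-198) = 314820/227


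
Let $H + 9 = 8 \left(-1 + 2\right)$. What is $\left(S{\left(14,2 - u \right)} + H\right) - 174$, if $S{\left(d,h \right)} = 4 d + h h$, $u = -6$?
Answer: $-55$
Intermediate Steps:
$H = -1$ ($H = -9 + 8 \left(-1 + 2\right) = -9 + 8 \cdot 1 = -9 + 8 = -1$)
$S{\left(d,h \right)} = h^{2} + 4 d$ ($S{\left(d,h \right)} = 4 d + h^{2} = h^{2} + 4 d$)
$\left(S{\left(14,2 - u \right)} + H\right) - 174 = \left(\left(\left(2 - -6\right)^{2} + 4 \cdot 14\right) - 1\right) - 174 = \left(\left(\left(2 + 6\right)^{2} + 56\right) - 1\right) - 174 = \left(\left(8^{2} + 56\right) - 1\right) - 174 = \left(\left(64 + 56\right) - 1\right) - 174 = \left(120 - 1\right) - 174 = 119 - 174 = -55$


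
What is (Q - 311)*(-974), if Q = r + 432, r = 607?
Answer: -709072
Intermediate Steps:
Q = 1039 (Q = 607 + 432 = 1039)
(Q - 311)*(-974) = (1039 - 311)*(-974) = 728*(-974) = -709072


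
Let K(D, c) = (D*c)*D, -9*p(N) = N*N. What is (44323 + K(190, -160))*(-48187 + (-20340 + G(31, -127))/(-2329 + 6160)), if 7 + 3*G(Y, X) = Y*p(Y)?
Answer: 3174647088691309/11493 ≈ 2.7622e+11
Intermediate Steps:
p(N) = -N²/9 (p(N) = -N*N/9 = -N²/9)
G(Y, X) = -7/3 - Y³/27 (G(Y, X) = -7/3 + (Y*(-Y²/9))/3 = -7/3 + (-Y³/9)/3 = -7/3 - Y³/27)
K(D, c) = c*D²
(44323 + K(190, -160))*(-48187 + (-20340 + G(31, -127))/(-2329 + 6160)) = (44323 - 160*190²)*(-48187 + (-20340 + (-7/3 - 1/27*31³))/(-2329 + 6160)) = (44323 - 160*36100)*(-48187 + (-20340 + (-7/3 - 1/27*29791))/3831) = (44323 - 5776000)*(-48187 + (-20340 + (-7/3 - 29791/27))*(1/3831)) = -5731677*(-48187 + (-20340 - 29854/27)*(1/3831)) = -5731677*(-48187 - 579034/27*1/3831) = -5731677*(-48187 - 579034/103437) = -5731677*(-4984897753/103437) = 3174647088691309/11493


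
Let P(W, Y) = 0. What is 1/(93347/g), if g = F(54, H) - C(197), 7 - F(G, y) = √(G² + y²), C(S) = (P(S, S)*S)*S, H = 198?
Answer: 7/93347 - 18*√130/93347 ≈ -0.0021236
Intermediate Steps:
C(S) = 0 (C(S) = (0*S)*S = 0*S = 0)
F(G, y) = 7 - √(G² + y²)
g = 7 - 18*√130 (g = (7 - √(54² + 198²)) - 1*0 = (7 - √(2916 + 39204)) + 0 = (7 - √42120) + 0 = (7 - 18*√130) + 0 = 7 - 18*√130 ≈ -198.23)
1/(93347/g) = 1/(93347/(7 - 18*√130)) = 7/93347 - 18*√130/93347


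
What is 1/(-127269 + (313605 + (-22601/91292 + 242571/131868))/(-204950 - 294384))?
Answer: -250467878806596/31876953774124362655 ≈ -7.8573e-6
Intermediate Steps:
1/(-127269 + (313605 + (-22601/91292 + 242571/131868))/(-204950 - 294384)) = 1/(-127269 + (313605 + (-22601*1/91292 + 242571*(1/131868)))/(-499334)) = 1/(-127269 + (313605 + (-22601/91292 + 80857/43956))*(-1/499334)) = 1/(-127269 + (313605 + 798518461/501603894)*(-1/499334)) = 1/(-127269 + (157306287696331/501603894)*(-1/499334)) = 1/(-127269 - 157306287696331/250467878806596) = 1/(-31876953774124362655/250467878806596) = -250467878806596/31876953774124362655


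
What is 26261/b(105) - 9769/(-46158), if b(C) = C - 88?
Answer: 1212321311/784686 ≈ 1545.0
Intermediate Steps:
b(C) = -88 + C
26261/b(105) - 9769/(-46158) = 26261/(-88 + 105) - 9769/(-46158) = 26261/17 - 9769*(-1/46158) = 26261*(1/17) + 9769/46158 = 26261/17 + 9769/46158 = 1212321311/784686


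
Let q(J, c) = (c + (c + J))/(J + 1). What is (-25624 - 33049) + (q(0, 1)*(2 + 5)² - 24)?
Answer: -58599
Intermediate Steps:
q(J, c) = (J + 2*c)/(1 + J) (q(J, c) = (c + (J + c))/(1 + J) = (J + 2*c)/(1 + J))
(-25624 - 33049) + (q(0, 1)*(2 + 5)² - 24) = (-25624 - 33049) + (((0 + 2*1)/(1 + 0))*(2 + 5)² - 24) = -58673 + (((0 + 2)/1)*7² - 24) = -58673 + ((1*2)*49 - 24) = -58673 + (2*49 - 24) = -58673 + (98 - 24) = -58673 + 74 = -58599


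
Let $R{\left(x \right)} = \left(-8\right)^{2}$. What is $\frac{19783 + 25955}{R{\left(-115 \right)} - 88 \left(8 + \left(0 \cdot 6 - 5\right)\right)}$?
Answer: $- \frac{22869}{100} \approx -228.69$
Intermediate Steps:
$R{\left(x \right)} = 64$
$\frac{19783 + 25955}{R{\left(-115 \right)} - 88 \left(8 + \left(0 \cdot 6 - 5\right)\right)} = \frac{19783 + 25955}{64 - 88 \left(8 + \left(0 \cdot 6 - 5\right)\right)} = \frac{45738}{64 - 88 \left(8 + \left(0 - 5\right)\right)} = \frac{45738}{64 - 88 \left(8 - 5\right)} = \frac{45738}{64 - 264} = \frac{45738}{-200} = 45738 \left(- \frac{1}{200}\right) = - \frac{22869}{100}$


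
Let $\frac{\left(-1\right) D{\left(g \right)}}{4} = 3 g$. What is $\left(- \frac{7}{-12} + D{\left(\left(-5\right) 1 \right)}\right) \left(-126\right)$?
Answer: $- \frac{15267}{2} \approx -7633.5$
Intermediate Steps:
$D{\left(g \right)} = - 12 g$ ($D{\left(g \right)} = - 4 \cdot 3 g = - 12 g$)
$\left(- \frac{7}{-12} + D{\left(\left(-5\right) 1 \right)}\right) \left(-126\right) = \left(- \frac{7}{-12} - 12 \left(\left(-5\right) 1\right)\right) \left(-126\right) = \left(\left(-7\right) \left(- \frac{1}{12}\right) - -60\right) \left(-126\right) = \left(\frac{7}{12} + 60\right) \left(-126\right) = \frac{727}{12} \left(-126\right) = - \frac{15267}{2}$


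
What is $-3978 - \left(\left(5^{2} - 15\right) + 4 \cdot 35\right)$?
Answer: $-4128$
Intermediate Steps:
$-3978 - \left(\left(5^{2} - 15\right) + 4 \cdot 35\right) = -3978 - \left(\left(25 - 15\right) + 140\right) = -3978 - \left(10 + 140\right) = -3978 - 150 = -4128$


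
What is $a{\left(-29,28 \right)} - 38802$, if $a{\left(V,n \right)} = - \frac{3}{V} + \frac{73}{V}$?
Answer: $- \frac{1125328}{29} \approx -38804.0$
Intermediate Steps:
$a{\left(V,n \right)} = \frac{70}{V}$
$a{\left(-29,28 \right)} - 38802 = \frac{70}{-29} - 38802 = 70 \left(- \frac{1}{29}\right) - 38802 = - \frac{70}{29} - 38802 = - \frac{1125328}{29}$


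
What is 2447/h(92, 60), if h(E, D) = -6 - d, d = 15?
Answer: -2447/21 ≈ -116.52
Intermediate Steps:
h(E, D) = -21 (h(E, D) = -6 - 1*15 = -6 - 15 = -21)
2447/h(92, 60) = 2447/(-21) = 2447*(-1/21) = -2447/21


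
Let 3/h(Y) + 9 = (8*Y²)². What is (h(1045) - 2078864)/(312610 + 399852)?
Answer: -158661375242841450221/54375947983256867842 ≈ -2.9179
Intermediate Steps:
h(Y) = 3/(-9 + 64*Y⁴) (h(Y) = 3/(-9 + (8*Y²)²) = 3/(-9 + 64*Y⁴))
(h(1045) - 2078864)/(312610 + 399852) = (3/(-9 + 64*1045⁴) - 2078864)/(312610 + 399852) = (3/(-9 + 64*1192518600625) - 2078864)/712462 = (3/(-9 + 76321190440000) - 2078864)*(1/712462) = (3/76321190439991 - 2078864)*(1/712462) = -158661375242841450221/76321190439991*1/712462 = -158661375242841450221/54375947983256867842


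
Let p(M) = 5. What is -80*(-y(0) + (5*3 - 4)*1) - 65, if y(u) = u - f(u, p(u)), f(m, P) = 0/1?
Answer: -945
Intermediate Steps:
f(m, P) = 0 (f(m, P) = 0*1 = 0)
y(u) = u (y(u) = u - 1*0 = u + 0 = u)
-80*(-y(0) + (5*3 - 4)*1) - 65 = -80*(-1*0 + (5*3 - 4)*1) - 65 = -80*(0 + (15 - 4)*1) - 65 = -80*(0 + 11*1) - 65 = -80*(0 + 11) - 65 = -80*11 - 65 = -880 - 65 = -945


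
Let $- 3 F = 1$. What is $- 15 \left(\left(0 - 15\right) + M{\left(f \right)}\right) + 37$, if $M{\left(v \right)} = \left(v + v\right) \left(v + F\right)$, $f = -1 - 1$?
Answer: $122$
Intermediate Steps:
$f = -2$ ($f = -1 - 1 = -2$)
$F = - \frac{1}{3}$ ($F = \left(- \frac{1}{3}\right) 1 = - \frac{1}{3} \approx -0.33333$)
$M{\left(v \right)} = 2 v \left(- \frac{1}{3} + v\right)$ ($M{\left(v \right)} = \left(v + v\right) \left(v - \frac{1}{3}\right) = 2 v \left(- \frac{1}{3} + v\right)$)
$- 15 \left(\left(0 - 15\right) + M{\left(f \right)}\right) + 37 = - 15 \left(\left(0 - 15\right) + \frac{2}{3} \left(-2\right) \left(-1 + 3 \left(-2\right)\right)\right) + 37 = - 15 \left(-15 + \frac{2}{3} \left(-2\right) \left(-1 - 6\right)\right) + 37 = - 15 \left(-15 + \frac{2}{3} \left(-2\right) \left(-7\right)\right) + 37 = - 15 \left(-15 + \frac{28}{3}\right) + 37 = \left(-15\right) \left(- \frac{17}{3}\right) + 37 = 85 + 37 = 122$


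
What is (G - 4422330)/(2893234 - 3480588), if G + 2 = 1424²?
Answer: 1197278/293677 ≈ 4.0769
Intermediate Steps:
G = 2027774 (G = -2 + 1424² = -2 + 2027776 = 2027774)
(G - 4422330)/(2893234 - 3480588) = (2027774 - 4422330)/(2893234 - 3480588) = -2394556/(-587354) = -2394556*(-1/587354) = 1197278/293677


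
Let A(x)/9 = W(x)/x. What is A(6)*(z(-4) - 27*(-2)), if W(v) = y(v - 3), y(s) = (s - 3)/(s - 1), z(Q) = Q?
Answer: 0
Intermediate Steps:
y(s) = (-3 + s)/(-1 + s)
W(v) = (-6 + v)/(-4 + v) (W(v) = (-3 + (v - 3))/(-1 + (v - 3)) = (-3 + (-3 + v))/(-1 + (-3 + v)) = (-6 + v)/(-4 + v))
A(x) = 9*(-6 + x)/(x*(-4 + x)) (A(x) = 9*(((-6 + x)/(-4 + x))/x) = 9*((-6 + x)/(x*(-4 + x))) = 9*(-6 + x)/(x*(-4 + x)))
A(6)*(z(-4) - 27*(-2)) = (9*(-6 + 6)/(6*(-4 + 6)))*(-4 - 27*(-2)) = (9*(⅙)*0/2)*(-4 + 54) = (9*(⅙)*(½)*0)*50 = 0*50 = 0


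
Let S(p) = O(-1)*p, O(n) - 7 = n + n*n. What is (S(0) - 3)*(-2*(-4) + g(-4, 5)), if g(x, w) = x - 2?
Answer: -6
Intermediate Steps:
g(x, w) = -2 + x
O(n) = 7 + n + n² (O(n) = 7 + (n + n*n) = 7 + (n + n²) = 7 + n + n²)
S(p) = 7*p (S(p) = (7 - 1 + (-1)²)*p = (7 - 1 + 1)*p = 7*p)
(S(0) - 3)*(-2*(-4) + g(-4, 5)) = (7*0 - 3)*(-2*(-4) + (-2 - 4)) = (0 - 3)*(8 - 6) = -3*2 = -6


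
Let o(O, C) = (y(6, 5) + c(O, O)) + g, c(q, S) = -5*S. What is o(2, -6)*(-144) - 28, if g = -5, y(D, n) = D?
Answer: 1268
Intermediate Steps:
o(O, C) = 1 - 5*O (o(O, C) = (6 - 5*O) - 5 = 1 - 5*O)
o(2, -6)*(-144) - 28 = (1 - 5*2)*(-144) - 28 = (1 - 10)*(-144) - 28 = -9*(-144) - 28 = 1296 - 28 = 1268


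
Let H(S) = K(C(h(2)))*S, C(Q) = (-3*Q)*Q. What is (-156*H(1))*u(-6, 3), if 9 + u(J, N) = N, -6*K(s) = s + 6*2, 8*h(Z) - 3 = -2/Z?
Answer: -7371/4 ≈ -1842.8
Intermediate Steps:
h(Z) = 3/8 - 1/(4*Z) (h(Z) = 3/8 + (-2/Z)/8 = 3/8 - 1/(4*Z))
C(Q) = -3*Q**2
K(s) = -2 - s/6 (K(s) = -(s + 6*2)/6 = -(s + 12)/6 = -(12 + s)/6 = -2 - s/6)
u(J, N) = -9 + N
H(S) = -63*S/32 (H(S) = (-2 - (-1)*((1/8)*(-2 + 3*2)/2)**2/2)*S = (-2 - (-1)*((1/8)*(1/2)*(-2 + 6))**2/2)*S = (-2 - (-1)*((1/8)*(1/2)*4)**2/2)*S = (-2 - (-1)*(1/4)**2/2)*S = (-2 - (-1)/(2*16))*S = (-2 - 1/6*(-3/16))*S = (-2 + 1/32)*S = -63*S/32)
(-156*H(1))*u(-6, 3) = (-(-2457)/8)*(-9 + 3) = -156*(-63/32)*(-6) = (2457/8)*(-6) = -7371/4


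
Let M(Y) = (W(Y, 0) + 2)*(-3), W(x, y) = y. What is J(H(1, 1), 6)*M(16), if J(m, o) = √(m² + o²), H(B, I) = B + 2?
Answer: -18*√5 ≈ -40.249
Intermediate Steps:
H(B, I) = 2 + B
M(Y) = -6 (M(Y) = (0 + 2)*(-3) = 2*(-3) = -6)
J(H(1, 1), 6)*M(16) = √((2 + 1)² + 6²)*(-6) = √(3² + 36)*(-6) = √(9 + 36)*(-6) = √45*(-6) = (3*√5)*(-6) = -18*√5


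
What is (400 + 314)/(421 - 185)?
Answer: 357/118 ≈ 3.0254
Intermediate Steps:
(400 + 314)/(421 - 185) = 714/236 = 714*(1/236) = 357/118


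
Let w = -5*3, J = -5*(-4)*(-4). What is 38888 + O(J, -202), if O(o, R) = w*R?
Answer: 41918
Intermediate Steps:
J = -80 (J = 20*(-4) = -80)
w = -15
O(o, R) = -15*R
38888 + O(J, -202) = 38888 - 15*(-202) = 38888 + 3030 = 41918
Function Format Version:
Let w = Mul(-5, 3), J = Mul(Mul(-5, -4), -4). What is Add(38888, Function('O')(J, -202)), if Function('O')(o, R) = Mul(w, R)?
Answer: 41918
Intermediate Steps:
J = -80 (J = Mul(20, -4) = -80)
w = -15
Function('O')(o, R) = Mul(-15, R)
Add(38888, Function('O')(J, -202)) = Add(38888, Mul(-15, -202)) = Add(38888, 3030) = 41918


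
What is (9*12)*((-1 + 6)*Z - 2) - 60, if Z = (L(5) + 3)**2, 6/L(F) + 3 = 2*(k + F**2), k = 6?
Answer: 17123304/3481 ≈ 4919.1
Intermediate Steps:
L(F) = 6/(9 + 2*F**2) (L(F) = 6/(-3 + 2*(6 + F**2)) = 6/(-3 + (12 + 2*F**2)) = 6/(9 + 2*F**2))
Z = 33489/3481 (Z = (6/(9 + 2*5**2) + 3)**2 = (6/(9 + 2*25) + 3)**2 = (6/(9 + 50) + 3)**2 = (6/59 + 3)**2 = (183/59)**2 = 33489/3481 ≈ 9.6205)
(9*12)*((-1 + 6)*Z - 2) - 60 = (9*12)*((-1 + 6)*(33489/3481) - 2) - 60 = 108*(5*(33489/3481) - 2) - 60 = 108*(167445/3481 - 2) - 60 = 108*(160483/3481) - 60 = 17332164/3481 - 60 = 17123304/3481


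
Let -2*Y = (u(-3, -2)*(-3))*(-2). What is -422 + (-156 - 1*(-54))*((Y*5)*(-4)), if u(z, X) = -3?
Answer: 17938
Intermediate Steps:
Y = 9 (Y = -(-3*(-3))*(-2)/2 = -9*(-2)/2 = -1/2*(-18) = 9)
-422 + (-156 - 1*(-54))*((Y*5)*(-4)) = -422 + (-156 - 1*(-54))*((9*5)*(-4)) = -422 + (-156 + 54)*(45*(-4)) = -422 - 102*(-180) = -422 + 18360 = 17938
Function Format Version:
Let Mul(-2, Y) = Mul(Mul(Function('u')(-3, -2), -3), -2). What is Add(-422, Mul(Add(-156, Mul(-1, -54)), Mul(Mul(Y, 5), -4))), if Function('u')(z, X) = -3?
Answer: 17938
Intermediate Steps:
Y = 9 (Y = Mul(Rational(-1, 2), Mul(Mul(-3, -3), -2)) = Mul(Rational(-1, 2), Mul(9, -2)) = Mul(Rational(-1, 2), -18) = 9)
Add(-422, Mul(Add(-156, Mul(-1, -54)), Mul(Mul(Y, 5), -4))) = Add(-422, Mul(Add(-156, Mul(-1, -54)), Mul(Mul(9, 5), -4))) = Add(-422, Mul(Add(-156, 54), Mul(45, -4))) = Add(-422, Mul(-102, -180)) = Add(-422, 18360) = 17938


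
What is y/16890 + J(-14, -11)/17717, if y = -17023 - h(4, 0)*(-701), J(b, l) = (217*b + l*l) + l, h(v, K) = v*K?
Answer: -351050411/299240130 ≈ -1.1731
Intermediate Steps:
h(v, K) = K*v
J(b, l) = l + l**2 + 217*b (J(b, l) = (217*b + l**2) + l = (l**2 + 217*b) + l = l + l**2 + 217*b)
y = -17023 (y = -17023 - 0*4*(-701) = -17023 - 0*(-701) = -17023 - 1*0 = -17023 + 0 = -17023)
y/16890 + J(-14, -11)/17717 = -17023/16890 + (-11 + (-11)**2 + 217*(-14))/17717 = -17023*1/16890 + (-11 + 121 - 3038)*(1/17717) = -17023/16890 - 2928*1/17717 = -17023/16890 - 2928/17717 = -351050411/299240130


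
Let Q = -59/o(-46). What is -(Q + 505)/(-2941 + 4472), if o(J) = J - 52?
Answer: -49549/150038 ≈ -0.33024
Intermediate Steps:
o(J) = -52 + J
Q = 59/98 (Q = -59/(-52 - 46) = -59/(-98) = -59*(-1/98) = 59/98 ≈ 0.60204)
-(Q + 505)/(-2941 + 4472) = -(59/98 + 505)/(-2941 + 4472) = -49549/(98*1531) = -1*49549/150038 = -49549/150038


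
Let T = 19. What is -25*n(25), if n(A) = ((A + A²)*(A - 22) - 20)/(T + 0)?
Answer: -48250/19 ≈ -2539.5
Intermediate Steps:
n(A) = -20/19 + (-22 + A)*(A + A²)/19 (n(A) = ((A + A²)*(A - 22) - 20)/(19 + 0) = ((A + A²)*(-22 + A) - 20)/19 = ((-22 + A)*(A + A²) - 20)*(1/19) = (-20 + (-22 + A)*(A + A²))*(1/19) = -20/19 + (-22 + A)*(A + A²)/19)
-25*n(25) = -25*(-20/19 - 22/19*25 - 21/19*25² + (1/19)*25³) = -25*(-20/19 - 550/19 - 21/19*625 + (1/19)*15625) = -25*(-20/19 - 550/19 - 13125/19 + 15625/19) = -25*1930/19 = -48250/19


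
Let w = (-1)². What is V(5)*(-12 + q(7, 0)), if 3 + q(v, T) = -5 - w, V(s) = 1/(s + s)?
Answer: -21/10 ≈ -2.1000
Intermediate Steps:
w = 1
V(s) = 1/(2*s)
q(v, T) = -9 (q(v, T) = -3 + (-5 - 1*1) = -3 + (-5 - 1) = -3 - 6 = -9)
V(5)*(-12 + q(7, 0)) = ((½)/5)*(-12 - 9) = ((½)*(⅕))*(-21) = (⅒)*(-21) = -21/10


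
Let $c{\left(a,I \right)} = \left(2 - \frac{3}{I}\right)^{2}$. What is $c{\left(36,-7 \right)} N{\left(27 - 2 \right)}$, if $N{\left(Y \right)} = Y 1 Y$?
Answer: $\frac{180625}{49} \approx 3686.2$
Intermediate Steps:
$N{\left(Y \right)} = Y^{2}$ ($N{\left(Y \right)} = Y Y = Y^{2}$)
$c{\left(36,-7 \right)} N{\left(27 - 2 \right)} = \frac{\left(-3 + 2 \left(-7\right)\right)^{2}}{49} \left(27 - 2\right)^{2} = \frac{\left(-3 - 14\right)^{2}}{49} \left(27 - 2\right)^{2} = \frac{\left(-17\right)^{2}}{49} \cdot 25^{2} = \frac{1}{49} \cdot 289 \cdot 625 = \frac{289}{49} \cdot 625 = \frac{180625}{49}$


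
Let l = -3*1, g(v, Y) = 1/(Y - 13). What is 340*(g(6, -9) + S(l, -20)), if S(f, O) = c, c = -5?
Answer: -18870/11 ≈ -1715.5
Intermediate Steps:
g(v, Y) = 1/(-13 + Y)
l = -3
S(f, O) = -5
340*(g(6, -9) + S(l, -20)) = 340*(1/(-13 - 9) - 5) = 340*(1/(-22) - 5) = 340*(-1/22 - 5) = 340*(-111/22) = -18870/11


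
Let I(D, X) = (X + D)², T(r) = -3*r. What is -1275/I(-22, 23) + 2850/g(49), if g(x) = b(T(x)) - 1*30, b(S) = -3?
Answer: -14975/11 ≈ -1361.4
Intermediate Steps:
g(x) = -33 (g(x) = -3 - 1*30 = -3 - 30 = -33)
I(D, X) = (D + X)²
-1275/I(-22, 23) + 2850/g(49) = -1275/(-22 + 23)² + 2850/(-33) = -1275/(1²) + 2850*(-1/33) = -1275/1 - 950/11 = -1275*1 - 950/11 = -1275 - 950/11 = -14975/11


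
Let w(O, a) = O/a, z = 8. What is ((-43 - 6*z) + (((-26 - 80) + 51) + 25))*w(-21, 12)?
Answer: 847/4 ≈ 211.75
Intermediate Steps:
((-43 - 6*z) + (((-26 - 80) + 51) + 25))*w(-21, 12) = ((-43 - 6*8) + (((-26 - 80) + 51) + 25))*(-21/12) = ((-43 - 48) + ((-106 + 51) + 25))*(-21*1/12) = (-91 + (-55 + 25))*(-7/4) = (-91 - 30)*(-7/4) = -121*(-7/4) = 847/4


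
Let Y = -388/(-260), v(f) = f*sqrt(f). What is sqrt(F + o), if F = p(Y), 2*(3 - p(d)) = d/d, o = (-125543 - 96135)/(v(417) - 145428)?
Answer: sqrt(5/2 + 221678/(145428 - 417*sqrt(417))) ≈ 2.0296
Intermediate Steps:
v(f) = f**(3/2)
o = -221678/(-145428 + 417*sqrt(417)) (o = (-125543 - 96135)/(417**(3/2) - 145428) = -221678/(417*sqrt(417) - 145428) = -221678/(-145428 + 417*sqrt(417)) ≈ 1.6191)
Y = 97/65 (Y = -388*(-1/260) = 97/65 ≈ 1.4923)
p(d) = 5/2 (p(d) = 3 - d/(2*d) = 3 - 1/2*1 = 3 - 1/2 = 5/2)
F = 5/2 ≈ 2.5000
sqrt(F + o) = sqrt(5/2 + (10746062728/7025597157 + 30813242*sqrt(417)/7025597157)) = sqrt(56620111241/14051194314 + 30813242*sqrt(417)/7025597157)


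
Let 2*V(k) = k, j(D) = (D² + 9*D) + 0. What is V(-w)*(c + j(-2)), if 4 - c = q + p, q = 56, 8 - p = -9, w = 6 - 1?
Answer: 415/2 ≈ 207.50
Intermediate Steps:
j(D) = D² + 9*D
w = 5
p = 17 (p = 8 - 1*(-9) = 8 + 9 = 17)
V(k) = k/2
c = -69 (c = 4 - (56 + 17) = 4 - 1*73 = 4 - 73 = -69)
V(-w)*(c + j(-2)) = ((-1*5)/2)*(-69 - 2*(9 - 2)) = ((½)*(-5))*(-69 - 2*7) = -5*(-69 - 14)/2 = -5/2*(-83) = 415/2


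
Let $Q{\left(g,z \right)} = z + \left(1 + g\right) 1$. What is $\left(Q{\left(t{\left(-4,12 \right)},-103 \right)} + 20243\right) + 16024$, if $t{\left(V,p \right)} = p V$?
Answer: $36117$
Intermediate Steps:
$t{\left(V,p \right)} = V p$
$Q{\left(g,z \right)} = 1 + g + z$ ($Q{\left(g,z \right)} = z + \left(1 + g\right) = 1 + g + z$)
$\left(Q{\left(t{\left(-4,12 \right)},-103 \right)} + 20243\right) + 16024 = \left(\left(1 - 48 - 103\right) + 20243\right) + 16024 = \left(-150 + 20243\right) + 16024 = 20093 + 16024 = 36117$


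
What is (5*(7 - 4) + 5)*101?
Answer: 2020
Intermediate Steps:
(5*(7 - 4) + 5)*101 = (5*3 + 5)*101 = (15 + 5)*101 = 20*101 = 2020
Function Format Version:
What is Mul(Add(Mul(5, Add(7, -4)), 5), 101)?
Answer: 2020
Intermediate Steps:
Mul(Add(Mul(5, Add(7, -4)), 5), 101) = Mul(Add(Mul(5, 3), 5), 101) = Mul(Add(15, 5), 101) = Mul(20, 101) = 2020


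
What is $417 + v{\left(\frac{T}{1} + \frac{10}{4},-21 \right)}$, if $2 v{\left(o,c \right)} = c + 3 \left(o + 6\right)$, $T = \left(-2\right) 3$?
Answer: $\frac{1641}{4} \approx 410.25$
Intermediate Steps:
$T = -6$
$v{\left(o,c \right)} = 9 + \frac{c}{2} + \frac{3 o}{2}$ ($v{\left(o,c \right)} = \frac{c + 3 \left(o + 6\right)}{2} = \frac{c + 3 \left(6 + o\right)}{2} = \frac{c + \left(18 + 3 o\right)}{2} = \frac{18 + c + 3 o}{2} = 9 + \frac{c}{2} + \frac{3 o}{2}$)
$417 + v{\left(\frac{T}{1} + \frac{10}{4},-21 \right)} = 417 + \left(9 + \frac{1}{2} \left(-21\right) + \frac{3 \left(- \frac{6}{1} + \frac{10}{4}\right)}{2}\right) = 417 + \left(9 - \frac{21}{2} + \frac{3 \left(\left(-6\right) 1 + 10 \cdot \frac{1}{4}\right)}{2}\right) = 417 + \left(9 - \frac{21}{2} + \frac{3 \left(-6 + \frac{5}{2}\right)}{2}\right) = 417 + \left(9 - \frac{21}{2} + \frac{3}{2} \left(- \frac{7}{2}\right)\right) = 417 - \frac{27}{4} = \frac{1641}{4}$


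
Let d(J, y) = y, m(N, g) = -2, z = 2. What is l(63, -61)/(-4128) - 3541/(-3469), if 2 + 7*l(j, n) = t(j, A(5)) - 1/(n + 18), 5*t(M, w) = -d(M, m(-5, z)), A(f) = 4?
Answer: 7333378077/7183882720 ≈ 1.0208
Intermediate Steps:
t(M, w) = 2/5 (t(M, w) = (-1*(-2))/5 = (1/5)*2 = 2/5)
l(j, n) = -8/35 - 1/(7*(18 + n)) (l(j, n) = -2/7 + (2/5 - 1/(n + 18))/7 = -2/7 + (2/5 - 1/(18 + n))/7 = -2/7 + (2/35 - 1/(7*(18 + n))) = -8/35 - 1/(7*(18 + n)))
l(63, -61)/(-4128) - 3541/(-3469) = ((-149 - 8*(-61))/(35*(18 - 61)))/(-4128) - 3541/(-3469) = ((1/35)*(-149 + 488)/(-43))*(-1/4128) - 3541*(-1/3469) = ((1/35)*(-1/43)*339)*(-1/4128) + 3541/3469 = -339/1505*(-1/4128) + 3541/3469 = 113/2070880 + 3541/3469 = 7333378077/7183882720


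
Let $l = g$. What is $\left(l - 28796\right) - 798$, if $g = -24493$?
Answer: $-54087$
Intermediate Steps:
$l = -24493$
$\left(l - 28796\right) - 798 = \left(-24493 - 28796\right) - 798 = -53289 - 798 = -54087$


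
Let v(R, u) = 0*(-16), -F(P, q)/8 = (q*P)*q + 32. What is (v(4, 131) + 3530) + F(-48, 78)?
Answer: 2339530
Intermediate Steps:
F(P, q) = -256 - 8*P*q² (F(P, q) = -8*((q*P)*q + 32) = -8*((P*q)*q + 32) = -8*(P*q² + 32) = -8*(32 + P*q²) = -256 - 8*P*q²)
v(R, u) = 0
(v(4, 131) + 3530) + F(-48, 78) = (0 + 3530) + (-256 - 8*(-48)*78²) = 3530 + (-256 - 8*(-48)*6084) = 3530 + (-256 + 2336256) = 3530 + 2336000 = 2339530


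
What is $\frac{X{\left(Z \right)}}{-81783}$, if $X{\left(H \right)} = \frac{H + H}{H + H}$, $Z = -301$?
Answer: $- \frac{1}{81783} \approx -1.2227 \cdot 10^{-5}$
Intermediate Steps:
$X{\left(H \right)} = 1$ ($X{\left(H \right)} = \frac{2 H}{2 H} = 2 H \frac{1}{2 H} = 1$)
$\frac{X{\left(Z \right)}}{-81783} = 1 \frac{1}{-81783} = 1 \left(- \frac{1}{81783}\right) = - \frac{1}{81783}$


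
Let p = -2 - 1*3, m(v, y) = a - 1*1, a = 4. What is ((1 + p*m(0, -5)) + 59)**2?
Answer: 2025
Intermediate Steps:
m(v, y) = 3 (m(v, y) = 4 - 1*1 = 4 - 1 = 3)
p = -5 (p = -2 - 3 = -5)
((1 + p*m(0, -5)) + 59)**2 = ((1 - 5*3) + 59)**2 = ((1 - 15) + 59)**2 = (-14 + 59)**2 = 45**2 = 2025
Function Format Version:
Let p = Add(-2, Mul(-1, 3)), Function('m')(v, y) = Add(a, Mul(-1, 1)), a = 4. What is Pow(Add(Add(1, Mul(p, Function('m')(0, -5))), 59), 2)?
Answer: 2025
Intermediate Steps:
Function('m')(v, y) = 3 (Function('m')(v, y) = Add(4, Mul(-1, 1)) = Add(4, -1) = 3)
p = -5 (p = Add(-2, -3) = -5)
Pow(Add(Add(1, Mul(p, Function('m')(0, -5))), 59), 2) = Pow(Add(Add(1, Mul(-5, 3)), 59), 2) = Pow(Add(Add(1, -15), 59), 2) = Pow(Add(-14, 59), 2) = Pow(45, 2) = 2025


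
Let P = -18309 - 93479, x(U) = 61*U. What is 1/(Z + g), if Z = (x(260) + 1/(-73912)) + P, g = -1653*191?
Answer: -73912/30425948713 ≈ -2.4292e-6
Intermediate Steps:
P = -111788
g = -315723
Z = -7090230337/73912 (Z = (61*260 + 1/(-73912)) - 111788 = (15860 - 1/73912) - 111788 = 1172244319/73912 - 111788 = -7090230337/73912 ≈ -95928.)
1/(Z + g) = 1/(-7090230337/73912 - 315723) = 1/(-30425948713/73912) = -73912/30425948713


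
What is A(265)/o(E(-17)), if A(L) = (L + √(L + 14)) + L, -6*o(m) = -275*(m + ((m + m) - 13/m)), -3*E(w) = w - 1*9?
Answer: 1272/2695 + 36*√31/13475 ≈ 0.48686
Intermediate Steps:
E(w) = 3 - w/3 (E(w) = -(w - 1*9)/3 = -(w - 9)/3 = -(-9 + w)/3 = 3 - w/3)
o(m) = -3575/(6*m) + 275*m/2 (o(m) = -(-275)*(m + ((m + m) - 13/m))/6 = -(-275)*(m + (2*m - 13/m))/6 = -(-275)*(m + (-13/m + 2*m))/6 = -(-275)*(-13/m + 3*m)/6 = -(-825*m + 3575/m)/6 = -3575/(6*m) + 275*m/2)
A(L) = √(14 + L) + 2*L (A(L) = (L + √(14 + L)) + L = √(14 + L) + 2*L)
A(265)/o(E(-17)) = (√(14 + 265) + 2*265)/((275*(-13 + 3*(3 - ⅓*(-17))²)/(6*(3 - ⅓*(-17))))) = (√279 + 530)/((275*(-13 + 3*(3 + 17/3)²)/(6*(3 + 17/3)))) = (3*√31 + 530)/((275*(-13 + 3*(26/3)²)/(6*(26/3)))) = (530 + 3*√31)/(((275/6)*(3/26)*(-13 + 3*(676/9)))) = (530 + 3*√31)/(((275/6)*(3/26)*(-13 + 676/3))) = (530 + 3*√31)/(((275/6)*(3/26)*(637/3))) = (530 + 3*√31)/(13475/12) = (530 + 3*√31)*(12/13475) = 1272/2695 + 36*√31/13475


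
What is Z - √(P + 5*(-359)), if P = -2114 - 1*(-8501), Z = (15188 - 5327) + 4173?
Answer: 14034 - 4*√287 ≈ 13966.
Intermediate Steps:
Z = 14034 (Z = 9861 + 4173 = 14034)
P = 6387 (P = -2114 + 8501 = 6387)
Z - √(P + 5*(-359)) = 14034 - √(6387 + 5*(-359)) = 14034 - √(6387 - 1795) = 14034 - √4592 = 14034 - 4*√287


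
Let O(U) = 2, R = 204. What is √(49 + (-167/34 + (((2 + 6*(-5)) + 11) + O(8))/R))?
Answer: √50881/34 ≈ 6.6344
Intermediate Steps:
√(49 + (-167/34 + (((2 + 6*(-5)) + 11) + O(8))/R)) = √(49 + (-167/34 + (((2 + 6*(-5)) + 11) + 2)/204)) = √(49 + (-167*1/34 + (((2 - 30) + 11) + 2)*(1/204))) = √(49 + (-167/34 + ((-28 + 11) + 2)*(1/204))) = √(49 + (-167/34 + (-17 + 2)*(1/204))) = √(49 + (-167/34 - 15*1/204)) = √(49 + (-167/34 - 5/68)) = √(49 - 339/68) = √(2993/68) = √50881/34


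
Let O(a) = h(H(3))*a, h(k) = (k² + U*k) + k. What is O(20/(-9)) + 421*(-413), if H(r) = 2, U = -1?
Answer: -1564937/9 ≈ -1.7388e+5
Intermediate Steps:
h(k) = k² (h(k) = (k² - k) + k = k²)
O(a) = 4*a (O(a) = 2²*a = 4*a)
O(20/(-9)) + 421*(-413) = 4*(20/(-9)) + 421*(-413) = 4*(20*(-⅑)) - 173873 = 4*(-20/9) - 173873 = -80/9 - 173873 = -1564937/9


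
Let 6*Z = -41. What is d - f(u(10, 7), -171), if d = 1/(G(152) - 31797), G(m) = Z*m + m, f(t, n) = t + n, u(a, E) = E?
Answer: 16080361/98051 ≈ 164.00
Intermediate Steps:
Z = -41/6 (Z = (⅙)*(-41) = -41/6 ≈ -6.8333)
f(t, n) = n + t
G(m) = -35*m/6 (G(m) = -41*m/6 + m = -35*m/6)
d = -3/98051 (d = 1/(-35/6*152 - 31797) = 1/(-2660/3 - 31797) = 1/(-98051/3) = -3/98051 ≈ -3.0596e-5)
d - f(u(10, 7), -171) = -3/98051 - (-171 + 7) = -3/98051 - 1*(-164) = -3/98051 + 164 = 16080361/98051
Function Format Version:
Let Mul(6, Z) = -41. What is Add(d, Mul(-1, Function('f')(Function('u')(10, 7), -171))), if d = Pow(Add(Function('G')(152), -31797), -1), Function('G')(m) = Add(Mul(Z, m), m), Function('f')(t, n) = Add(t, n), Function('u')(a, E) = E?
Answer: Rational(16080361, 98051) ≈ 164.00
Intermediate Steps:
Z = Rational(-41, 6) (Z = Mul(Rational(1, 6), -41) = Rational(-41, 6) ≈ -6.8333)
Function('f')(t, n) = Add(n, t)
Function('G')(m) = Mul(Rational(-35, 6), m) (Function('G')(m) = Add(Mul(Rational(-41, 6), m), m) = Mul(Rational(-35, 6), m))
d = Rational(-3, 98051) (d = Pow(Add(Mul(Rational(-35, 6), 152), -31797), -1) = Pow(Add(Rational(-2660, 3), -31797), -1) = Pow(Rational(-98051, 3), -1) = Rational(-3, 98051) ≈ -3.0596e-5)
Add(d, Mul(-1, Function('f')(Function('u')(10, 7), -171))) = Add(Rational(-3, 98051), Mul(-1, Add(-171, 7))) = Add(Rational(-3, 98051), Mul(-1, -164)) = Add(Rational(-3, 98051), 164) = Rational(16080361, 98051)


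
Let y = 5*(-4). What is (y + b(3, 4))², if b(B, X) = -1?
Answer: 441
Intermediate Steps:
y = -20
(y + b(3, 4))² = (-20 - 1)² = (-21)² = 441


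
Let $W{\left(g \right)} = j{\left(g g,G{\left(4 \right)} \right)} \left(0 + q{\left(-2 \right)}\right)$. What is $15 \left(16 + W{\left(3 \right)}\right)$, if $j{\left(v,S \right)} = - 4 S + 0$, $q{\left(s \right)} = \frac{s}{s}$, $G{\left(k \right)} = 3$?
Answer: $60$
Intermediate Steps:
$q{\left(s \right)} = 1$
$j{\left(v,S \right)} = - 4 S$
$W{\left(g \right)} = -12$ ($W{\left(g \right)} = \left(-4\right) 3 \left(0 + 1\right) = \left(-12\right) 1 = -12$)
$15 \left(16 + W{\left(3 \right)}\right) = 15 \left(16 - 12\right) = 15 \cdot 4 = 60$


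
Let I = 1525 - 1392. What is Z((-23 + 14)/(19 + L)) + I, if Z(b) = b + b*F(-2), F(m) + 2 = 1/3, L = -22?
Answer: 131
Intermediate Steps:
F(m) = -5/3 (F(m) = -2 + 1/3 = -2 + 1*(⅓) = -2 + ⅓ = -5/3)
I = 133
Z(b) = -2*b/3 (Z(b) = b + b*(-5/3) = b - 5*b/3 = -2*b/3)
Z((-23 + 14)/(19 + L)) + I = -2*(-23 + 14)/(3*(19 - 22)) + 133 = -(-6)/(-3) + 133 = -(-6)*(-1)/3 + 133 = -⅔*3 + 133 = -2 + 133 = 131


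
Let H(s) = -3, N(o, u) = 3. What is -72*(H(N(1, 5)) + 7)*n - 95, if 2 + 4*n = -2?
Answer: 193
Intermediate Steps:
n = -1 (n = -½ + (¼)*(-2) = -½ - ½ = -1)
-72*(H(N(1, 5)) + 7)*n - 95 = -72*(-3 + 7)*(-1) - 95 = -288*(-1) - 95 = -72*(-4) - 95 = 288 - 95 = 193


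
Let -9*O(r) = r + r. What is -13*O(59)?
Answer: 1534/9 ≈ 170.44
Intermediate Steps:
O(r) = -2*r/9 (O(r) = -(r + r)/9 = -2*r/9)
-13*O(59) = -(-26)*59/9 = -13*(-118/9) = 1534/9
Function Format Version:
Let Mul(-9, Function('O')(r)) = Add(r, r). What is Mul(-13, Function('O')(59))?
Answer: Rational(1534, 9) ≈ 170.44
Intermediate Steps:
Function('O')(r) = Mul(Rational(-2, 9), r) (Function('O')(r) = Mul(Rational(-1, 9), Add(r, r)) = Mul(Rational(-1, 9), Mul(2, r)) = Mul(Rational(-2, 9), r))
Mul(-13, Function('O')(59)) = Mul(-13, Mul(Rational(-2, 9), 59)) = Mul(-13, Rational(-118, 9)) = Rational(1534, 9)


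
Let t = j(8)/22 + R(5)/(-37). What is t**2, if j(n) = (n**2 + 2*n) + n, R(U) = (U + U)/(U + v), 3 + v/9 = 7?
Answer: 36699364/2301289 ≈ 15.947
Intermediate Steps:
v = 36 (v = -27 + 9*7 = -27 + 63 = 36)
R(U) = 2*U/(36 + U) (R(U) = (U + U)/(U + 36) = (2*U)/(36 + U) = 2*U/(36 + U))
j(n) = n**2 + 3*n
t = 6058/1517 (t = (8*(3 + 8))/22 + (2*5/(36 + 5))/(-37) = (8*11)*(1/22) + (2*5/41)*(-1/37) = 88*(1/22) + (2*5*(1/41))*(-1/37) = 4 + (10/41)*(-1/37) = 4 - 10/1517 = 6058/1517 ≈ 3.9934)
t**2 = (6058/1517)**2 = 36699364/2301289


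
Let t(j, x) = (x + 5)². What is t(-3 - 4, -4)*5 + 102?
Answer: 107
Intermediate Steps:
t(j, x) = (5 + x)²
t(-3 - 4, -4)*5 + 102 = (5 - 4)²*5 + 102 = 1²*5 + 102 = 1*5 + 102 = 5 + 102 = 107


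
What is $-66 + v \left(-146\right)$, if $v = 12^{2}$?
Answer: $-21090$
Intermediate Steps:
$v = 144$
$-66 + v \left(-146\right) = -66 + 144 \left(-146\right) = -66 - 21024 = -21090$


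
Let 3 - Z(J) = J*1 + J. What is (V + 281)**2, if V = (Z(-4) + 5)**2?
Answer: 288369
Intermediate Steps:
Z(J) = 3 - 2*J (Z(J) = 3 - (J*1 + J) = 3 - (J + J) = 3 - 2*J)
V = 256 (V = ((3 - 2*(-4)) + 5)**2 = ((3 + 8) + 5)**2 = (11 + 5)**2 = 16**2 = 256)
(V + 281)**2 = (256 + 281)**2 = 537**2 = 288369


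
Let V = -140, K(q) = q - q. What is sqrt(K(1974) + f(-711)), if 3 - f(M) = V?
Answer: sqrt(143) ≈ 11.958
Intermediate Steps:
K(q) = 0
f(M) = 143 (f(M) = 3 - 1*(-140) = 3 + 140 = 143)
sqrt(K(1974) + f(-711)) = sqrt(0 + 143) = sqrt(143)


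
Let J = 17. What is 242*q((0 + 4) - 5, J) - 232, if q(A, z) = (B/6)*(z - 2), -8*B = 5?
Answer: -4881/8 ≈ -610.13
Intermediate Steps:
B = -5/8 (B = -1/8*5 = -5/8 ≈ -0.62500)
q(A, z) = 5/24 - 5*z/48 (q(A, z) = (-5/8/6)*(z - 2) = (-5/8*1/6)*(-2 + z) = -5*(-2 + z)/48 = 5/24 - 5*z/48)
242*q((0 + 4) - 5, J) - 232 = 242*(5/24 - 5/48*17) - 232 = 242*(5/24 - 85/48) - 232 = 242*(-25/16) - 232 = -3025/8 - 232 = -4881/8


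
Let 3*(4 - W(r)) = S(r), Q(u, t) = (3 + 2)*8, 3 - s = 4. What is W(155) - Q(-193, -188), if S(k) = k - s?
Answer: -88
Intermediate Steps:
s = -1 (s = 3 - 1*4 = 3 - 4 = -1)
Q(u, t) = 40 (Q(u, t) = 5*8 = 40)
S(k) = 1 + k (S(k) = k - 1*(-1) = k + 1 = 1 + k)
W(r) = 11/3 - r/3 (W(r) = 4 - (1 + r)/3 = 4 + (-⅓ - r/3) = 11/3 - r/3)
W(155) - Q(-193, -188) = (11/3 - ⅓*155) - 1*40 = (11/3 - 155/3) - 40 = -48 - 40 = -88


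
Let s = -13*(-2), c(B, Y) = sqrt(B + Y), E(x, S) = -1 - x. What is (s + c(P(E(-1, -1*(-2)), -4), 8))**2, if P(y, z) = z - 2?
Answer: (26 + sqrt(2))**2 ≈ 751.54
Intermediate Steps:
P(y, z) = -2 + z
s = 26
(s + c(P(E(-1, -1*(-2)), -4), 8))**2 = (26 + sqrt((-2 - 4) + 8))**2 = (26 + sqrt(-6 + 8))**2 = (26 + sqrt(2))**2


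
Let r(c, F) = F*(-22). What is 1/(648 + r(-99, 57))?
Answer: -1/606 ≈ -0.0016502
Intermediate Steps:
r(c, F) = -22*F
1/(648 + r(-99, 57)) = 1/(648 - 22*57) = 1/(648 - 1254) = 1/(-606) = -1/606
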